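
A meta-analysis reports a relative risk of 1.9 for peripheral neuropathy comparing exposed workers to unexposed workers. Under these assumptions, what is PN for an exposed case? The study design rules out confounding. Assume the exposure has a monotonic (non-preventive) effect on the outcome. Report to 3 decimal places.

Under exogeneity and monotonicity, PN = (RR − 1) / RR = 1 − 1/RR.
PN = (1.9 − 1) / 1.9 = 0.9 / 1.9 ≈ 0.4737

PN ≈ 0.474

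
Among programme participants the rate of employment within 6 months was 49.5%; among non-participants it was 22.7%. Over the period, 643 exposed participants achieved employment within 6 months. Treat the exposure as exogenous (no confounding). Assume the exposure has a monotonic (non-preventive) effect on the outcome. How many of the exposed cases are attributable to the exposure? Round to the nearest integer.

about 348 cases

p₁ = 0.495, p₀ = 0.227.
PN = (p₁ − p₀)/p₁ = (0.495 − 0.227) / 0.495 ≈ 0.54141.
Attributable cases ≈ PN × (exposed cases) = 0.54141 × 643 ≈ 348.13.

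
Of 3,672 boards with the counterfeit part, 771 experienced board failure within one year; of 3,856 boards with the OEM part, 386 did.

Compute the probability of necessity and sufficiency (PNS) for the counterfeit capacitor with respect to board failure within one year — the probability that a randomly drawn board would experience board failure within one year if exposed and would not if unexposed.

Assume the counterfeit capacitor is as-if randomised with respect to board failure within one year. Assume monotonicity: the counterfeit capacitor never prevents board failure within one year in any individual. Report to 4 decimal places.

p₁ = P(outcome | exposed) = 771/3672 = 0.20997
p₀ = P(outcome | unexposed) = 386/3856 = 0.1001
Under exogeneity and monotonicity, PNS = p₁ − p₀.
PNS = 0.20997 − 0.1001 = 0.10986

PNS ≈ 0.1099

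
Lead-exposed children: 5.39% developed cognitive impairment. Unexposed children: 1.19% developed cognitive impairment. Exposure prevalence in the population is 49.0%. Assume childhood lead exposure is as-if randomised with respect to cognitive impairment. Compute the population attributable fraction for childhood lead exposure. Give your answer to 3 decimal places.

PAF ≈ 0.634

p₁ = 0.0539, p₀ = 0.0119.
Overall risk P(Y=1) = π·p₁ + (1−π)·p₀ = 0.49×0.0539 + 0.51×0.0119 = 0.03248.
Under exogeneity, PAF = [P(Y=1) − p₀] / P(Y=1).
PAF = (0.03248 − 0.0119) / 0.03248 ≈ 0.6336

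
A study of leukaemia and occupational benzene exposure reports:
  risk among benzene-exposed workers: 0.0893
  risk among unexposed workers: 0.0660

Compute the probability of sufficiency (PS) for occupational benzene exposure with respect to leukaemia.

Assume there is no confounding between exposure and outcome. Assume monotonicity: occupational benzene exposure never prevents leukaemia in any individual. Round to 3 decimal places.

Let p₁ = 0.0893, p₀ = 0.066.
Under exogeneity and monotonicity, PS = (p₁ − p₀) / (1 − p₀).
PS = (0.0893 − 0.066) / (1 − 0.066) = 0.0233 / 0.934 ≈ 0.0249

PS ≈ 0.025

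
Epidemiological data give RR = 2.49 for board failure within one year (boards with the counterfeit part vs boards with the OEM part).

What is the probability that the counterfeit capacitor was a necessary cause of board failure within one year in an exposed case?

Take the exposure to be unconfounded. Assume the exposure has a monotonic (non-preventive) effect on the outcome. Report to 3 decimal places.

Under exogeneity and monotonicity, PN = (RR − 1) / RR = 1 − 1/RR.
PN = (2.49 − 1) / 2.49 = 1.49 / 2.49 ≈ 0.5984

PN ≈ 0.598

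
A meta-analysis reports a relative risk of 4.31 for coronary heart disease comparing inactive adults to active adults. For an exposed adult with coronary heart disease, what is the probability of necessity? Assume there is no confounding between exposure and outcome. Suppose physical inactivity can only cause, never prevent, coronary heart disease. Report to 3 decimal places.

Under exogeneity and monotonicity, PN = (RR − 1) / RR = 1 − 1/RR.
PN = (4.31 − 1) / 4.31 = 3.31 / 4.31 ≈ 0.7680

PN ≈ 0.768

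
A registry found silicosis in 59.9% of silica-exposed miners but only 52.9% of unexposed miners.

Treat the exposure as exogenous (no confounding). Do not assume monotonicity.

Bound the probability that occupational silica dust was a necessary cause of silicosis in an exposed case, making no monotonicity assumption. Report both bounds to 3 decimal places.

0.117 ≤ PN ≤ 0.786

p₁ = 0.599, p₀ = 0.529.
Under exogeneity alone the bounds on PN are max{0,(p₁−p₀)/p₁} ≤ PN ≤ min{1,(1−p₀)/p₁}.
  lower = (p₁ − p₀)/p₁ = 0.07 / 0.599 ≈ 0.1169
  upper = min{1, (1 − p₀)/p₁} = 0.471 / 0.599 ≈ 0.7863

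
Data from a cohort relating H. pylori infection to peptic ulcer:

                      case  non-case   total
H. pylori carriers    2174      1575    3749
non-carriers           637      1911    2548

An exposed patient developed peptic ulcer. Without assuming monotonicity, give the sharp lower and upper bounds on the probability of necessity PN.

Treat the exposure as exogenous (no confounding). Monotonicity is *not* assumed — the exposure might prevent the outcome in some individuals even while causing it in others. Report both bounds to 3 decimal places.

0.569 ≤ PN ≤ 1.000

p₁ = P(outcome | exposed) = 2174/3749 = 0.57989
p₀ = P(outcome | unexposed) = 637/2548 = 0.25
Under exogeneity alone the bounds on PN are max{0,(p₁−p₀)/p₁} ≤ PN ≤ min{1,(1−p₀)/p₁}.
  lower = (p₁ − p₀)/p₁ = 0.32989 / 0.57989 ≈ 0.5689
  upper = min{1, (1 − p₀)/p₁} = 0.75 / 0.57989 ≈ 1.2934 → capped at 1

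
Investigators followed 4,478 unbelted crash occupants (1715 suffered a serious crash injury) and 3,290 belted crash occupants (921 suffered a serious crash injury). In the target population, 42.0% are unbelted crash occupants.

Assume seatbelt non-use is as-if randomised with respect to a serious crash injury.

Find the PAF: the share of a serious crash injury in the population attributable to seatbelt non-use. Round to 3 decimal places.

PAF ≈ 0.134

p₁ = P(outcome | exposed) = 1715/4478 = 0.38298
p₀ = P(outcome | unexposed) = 921/3290 = 0.27994
Overall risk P(Y=1) = π·p₁ + (1−π)·p₀ = 0.42×0.38298 + 0.58×0.27994 = 0.32322.
Under exogeneity, PAF = [P(Y=1) − p₀] / P(Y=1).
PAF = (0.32322 − 0.27994) / 0.32322 ≈ 0.1339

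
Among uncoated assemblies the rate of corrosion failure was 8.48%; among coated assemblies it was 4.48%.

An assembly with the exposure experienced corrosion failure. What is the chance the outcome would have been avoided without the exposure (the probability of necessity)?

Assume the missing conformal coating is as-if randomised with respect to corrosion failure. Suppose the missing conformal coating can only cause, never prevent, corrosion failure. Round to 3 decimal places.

p₁ = 0.0848, p₀ = 0.0448.
Under exogeneity and monotonicity, PN = (p₁ − p₀) / p₁.
PN = (0.0848 − 0.0448) / 0.0848 = 0.04 / 0.0848 ≈ 0.4717

PN ≈ 0.472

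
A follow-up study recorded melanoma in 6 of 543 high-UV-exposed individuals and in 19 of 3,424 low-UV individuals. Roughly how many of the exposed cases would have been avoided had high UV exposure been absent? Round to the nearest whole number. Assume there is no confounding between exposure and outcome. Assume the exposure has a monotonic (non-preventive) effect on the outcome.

about 3 cases

p₁ = P(outcome | exposed) = 6/543 = 0.01105
p₀ = P(outcome | unexposed) = 19/3424 = 0.0055491
PN = (p₁ − p₀)/p₁ = (0.01105 − 0.0055491) / 0.01105 ≈ 0.49781.
Attributable cases ≈ PN × (exposed cases) = 0.49781 × 6 ≈ 2.99.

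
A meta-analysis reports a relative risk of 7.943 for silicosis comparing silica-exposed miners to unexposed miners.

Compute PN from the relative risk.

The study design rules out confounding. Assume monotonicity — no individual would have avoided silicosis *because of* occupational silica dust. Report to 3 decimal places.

PN ≈ 0.874

Under exogeneity and monotonicity, PN = (RR − 1) / RR = 1 − 1/RR.
PN = (7.943 − 1) / 7.943 = 6.943 / 7.943 ≈ 0.8741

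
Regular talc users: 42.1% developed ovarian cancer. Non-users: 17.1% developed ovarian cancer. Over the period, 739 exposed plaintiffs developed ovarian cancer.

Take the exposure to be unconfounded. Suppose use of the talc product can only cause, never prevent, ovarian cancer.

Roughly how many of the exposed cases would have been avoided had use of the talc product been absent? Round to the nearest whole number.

about 439 cases

p₁ = 0.421, p₀ = 0.171.
PN = (p₁ − p₀)/p₁ = (0.421 − 0.171) / 0.421 ≈ 0.59382.
Attributable cases ≈ PN × (exposed cases) = 0.59382 × 739 ≈ 438.84.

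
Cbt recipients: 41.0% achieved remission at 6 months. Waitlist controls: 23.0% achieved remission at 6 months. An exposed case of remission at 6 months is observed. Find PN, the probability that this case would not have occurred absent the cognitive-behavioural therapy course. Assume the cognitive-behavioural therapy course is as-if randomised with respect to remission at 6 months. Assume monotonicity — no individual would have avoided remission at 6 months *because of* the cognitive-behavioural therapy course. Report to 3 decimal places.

p₁ = 0.41, p₀ = 0.23.
Under exogeneity and monotonicity, PN = (p₁ − p₀) / p₁.
PN = (0.41 − 0.23) / 0.41 = 0.18 / 0.41 ≈ 0.4390

PN ≈ 0.439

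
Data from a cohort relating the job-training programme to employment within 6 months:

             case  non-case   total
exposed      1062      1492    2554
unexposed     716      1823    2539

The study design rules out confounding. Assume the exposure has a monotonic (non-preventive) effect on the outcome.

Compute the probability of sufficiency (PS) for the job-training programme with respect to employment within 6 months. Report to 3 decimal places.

PS ≈ 0.186

p₁ = P(outcome | exposed) = 1062/2554 = 0.41582
p₀ = P(outcome | unexposed) = 716/2539 = 0.282
Under exogeneity and monotonicity, PS = (p₁ − p₀)/(1 − p₀).
PS = (0.41582 − 0.282) / 0.718 ≈ 0.1864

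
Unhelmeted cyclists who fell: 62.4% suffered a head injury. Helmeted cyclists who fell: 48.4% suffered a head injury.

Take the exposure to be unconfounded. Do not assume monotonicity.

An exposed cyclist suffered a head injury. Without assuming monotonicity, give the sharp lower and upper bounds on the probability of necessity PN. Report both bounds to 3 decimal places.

p₁ = 0.624, p₀ = 0.484.
Under exogeneity alone the bounds on PN are max{0,(p₁−p₀)/p₁} ≤ PN ≤ min{1,(1−p₀)/p₁}.
  lower = (p₁ − p₀)/p₁ = 0.14 / 0.624 ≈ 0.2244
  upper = min{1, (1 − p₀)/p₁} = 0.516 / 0.624 ≈ 0.8269

0.224 ≤ PN ≤ 0.827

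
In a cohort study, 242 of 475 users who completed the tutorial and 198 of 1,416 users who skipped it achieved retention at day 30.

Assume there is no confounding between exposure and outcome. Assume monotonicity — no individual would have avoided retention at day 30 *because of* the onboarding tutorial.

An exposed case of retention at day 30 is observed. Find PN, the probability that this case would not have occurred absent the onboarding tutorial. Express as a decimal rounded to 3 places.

PN ≈ 0.726

p₁ = P(outcome | exposed) = 242/475 = 0.50947
p₀ = P(outcome | unexposed) = 198/1416 = 0.13983
Under exogeneity and monotonicity, PN = (p₁ − p₀) / p₁.
PN = (0.50947 − 0.13983) / 0.50947 = 0.36964 / 0.50947 ≈ 0.7255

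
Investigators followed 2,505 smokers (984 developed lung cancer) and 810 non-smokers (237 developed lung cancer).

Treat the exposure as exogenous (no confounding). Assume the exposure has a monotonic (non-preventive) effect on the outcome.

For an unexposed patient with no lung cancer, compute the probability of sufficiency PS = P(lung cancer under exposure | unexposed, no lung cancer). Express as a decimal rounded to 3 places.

PS ≈ 0.142

p₁ = P(outcome | exposed) = 984/2505 = 0.39281
p₀ = P(outcome | unexposed) = 237/810 = 0.29259
Under exogeneity and monotonicity, PS = (p₁ − p₀) / (1 − p₀).
PS = (0.39281 − 0.29259) / (1 − 0.29259) = 0.10022 / 0.70741 ≈ 0.1417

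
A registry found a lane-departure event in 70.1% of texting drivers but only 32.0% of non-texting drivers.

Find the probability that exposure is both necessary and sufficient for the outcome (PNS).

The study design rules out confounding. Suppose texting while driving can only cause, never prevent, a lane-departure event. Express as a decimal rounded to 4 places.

p₁ = 0.701, p₀ = 0.32.
Under exogeneity and monotonicity, PNS = p₁ − p₀.
PNS = 0.701 − 0.32 = 0.381

PNS ≈ 0.3810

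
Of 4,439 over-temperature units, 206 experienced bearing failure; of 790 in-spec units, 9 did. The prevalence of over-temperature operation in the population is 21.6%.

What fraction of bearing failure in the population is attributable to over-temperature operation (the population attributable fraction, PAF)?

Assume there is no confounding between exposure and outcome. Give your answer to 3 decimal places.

PAF ≈ 0.399

p₁ = P(outcome | exposed) = 206/4439 = 0.046407
p₀ = P(outcome | unexposed) = 9/790 = 0.011392
Overall risk P(Y=1) = π·p₁ + (1−π)·p₀ = 0.216×0.046407 + 0.784×0.011392 = 0.018956.
Under exogeneity, PAF = [P(Y=1) − p₀] / P(Y=1).
PAF = (0.018956 − 0.011392) / 0.018956 ≈ 0.3990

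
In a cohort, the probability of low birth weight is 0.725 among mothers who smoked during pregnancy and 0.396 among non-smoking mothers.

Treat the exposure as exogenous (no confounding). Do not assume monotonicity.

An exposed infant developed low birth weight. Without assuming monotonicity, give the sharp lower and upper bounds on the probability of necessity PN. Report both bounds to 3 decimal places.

Let p₁ = 0.725, p₀ = 0.396.
Under exogeneity alone the bounds on PN are max{0,(p₁−p₀)/p₁} ≤ PN ≤ min{1,(1−p₀)/p₁}.
  lower = (p₁ − p₀)/p₁ = 0.329 / 0.725 ≈ 0.4538
  upper = min{1, (1 − p₀)/p₁} = 0.604 / 0.725 ≈ 0.8331

0.454 ≤ PN ≤ 0.833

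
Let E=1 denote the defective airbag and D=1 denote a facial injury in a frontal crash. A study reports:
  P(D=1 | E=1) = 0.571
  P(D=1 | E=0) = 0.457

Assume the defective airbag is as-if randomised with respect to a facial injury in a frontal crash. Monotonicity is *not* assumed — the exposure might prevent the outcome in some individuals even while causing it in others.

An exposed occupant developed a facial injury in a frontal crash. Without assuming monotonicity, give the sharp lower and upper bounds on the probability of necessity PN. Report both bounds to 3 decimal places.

Let p₁ = 0.571, p₀ = 0.457.
Under exogeneity alone the bounds on PN are max{0,(p₁−p₀)/p₁} ≤ PN ≤ min{1,(1−p₀)/p₁}.
  lower = (p₁ − p₀)/p₁ = 0.114 / 0.571 ≈ 0.1996
  upper = min{1, (1 − p₀)/p₁} = 0.543 / 0.571 ≈ 0.9510

0.200 ≤ PN ≤ 0.951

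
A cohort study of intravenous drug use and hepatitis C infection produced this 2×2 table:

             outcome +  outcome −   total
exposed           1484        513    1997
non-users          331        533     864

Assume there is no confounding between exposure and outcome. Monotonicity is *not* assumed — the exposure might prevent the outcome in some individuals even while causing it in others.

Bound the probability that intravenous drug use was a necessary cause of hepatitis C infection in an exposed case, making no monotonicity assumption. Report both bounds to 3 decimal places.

p₁ = P(outcome | exposed) = 1484/1997 = 0.74311
p₀ = P(outcome | unexposed) = 331/864 = 0.3831
Under exogeneity alone the bounds on PN are max{0,(p₁−p₀)/p₁} ≤ PN ≤ min{1,(1−p₀)/p₁}.
  lower = (p₁ − p₀)/p₁ = 0.36001 / 0.74311 ≈ 0.4845
  upper = min{1, (1 − p₀)/p₁} = 0.6169 / 0.74311 ≈ 0.8302

0.484 ≤ PN ≤ 0.830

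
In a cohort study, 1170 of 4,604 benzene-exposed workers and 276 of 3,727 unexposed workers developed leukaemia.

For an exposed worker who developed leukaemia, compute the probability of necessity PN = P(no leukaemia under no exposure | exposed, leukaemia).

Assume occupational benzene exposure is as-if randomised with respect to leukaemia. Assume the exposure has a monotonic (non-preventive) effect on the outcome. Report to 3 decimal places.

p₁ = P(outcome | exposed) = 1170/4604 = 0.25413
p₀ = P(outcome | unexposed) = 276/3727 = 0.074054
Under exogeneity and monotonicity, PN = (p₁ − p₀) / p₁.
PN = (0.25413 − 0.074054) / 0.25413 = 0.18007 / 0.25413 ≈ 0.7086

PN ≈ 0.709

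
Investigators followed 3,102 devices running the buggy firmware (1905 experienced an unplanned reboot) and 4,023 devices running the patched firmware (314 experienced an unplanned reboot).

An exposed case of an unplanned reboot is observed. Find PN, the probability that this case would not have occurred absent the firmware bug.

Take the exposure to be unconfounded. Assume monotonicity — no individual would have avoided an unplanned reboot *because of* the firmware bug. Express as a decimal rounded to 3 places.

p₁ = P(outcome | exposed) = 1905/3102 = 0.61412
p₀ = P(outcome | unexposed) = 314/4023 = 0.078051
Under exogeneity and monotonicity, PN = (p₁ − p₀) / p₁.
PN = (0.61412 − 0.078051) / 0.61412 = 0.53607 / 0.61412 ≈ 0.8729

PN ≈ 0.873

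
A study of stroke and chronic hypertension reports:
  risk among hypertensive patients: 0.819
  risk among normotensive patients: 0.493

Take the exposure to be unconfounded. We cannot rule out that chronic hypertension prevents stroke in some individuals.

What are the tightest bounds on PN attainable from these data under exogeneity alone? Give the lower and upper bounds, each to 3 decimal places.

Let p₁ = 0.819, p₀ = 0.493.
Under exogeneity alone the bounds on PN are max{0,(p₁−p₀)/p₁} ≤ PN ≤ min{1,(1−p₀)/p₁}.
  lower = (p₁ − p₀)/p₁ = 0.326 / 0.819 ≈ 0.3980
  upper = min{1, (1 − p₀)/p₁} = 0.507 / 0.819 ≈ 0.6190

0.398 ≤ PN ≤ 0.619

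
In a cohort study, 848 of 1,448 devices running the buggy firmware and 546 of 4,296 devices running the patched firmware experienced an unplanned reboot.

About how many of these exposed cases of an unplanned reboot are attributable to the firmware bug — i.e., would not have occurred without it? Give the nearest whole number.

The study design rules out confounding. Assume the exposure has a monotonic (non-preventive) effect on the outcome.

about 664 cases

p₁ = P(outcome | exposed) = 848/1448 = 0.58564
p₀ = P(outcome | unexposed) = 546/4296 = 0.12709
PN = (p₁ − p₀)/p₁ = (0.58564 − 0.12709) / 0.58564 ≈ 0.78298.
Attributable cases ≈ PN × (exposed cases) = 0.78298 × 848 ≈ 663.97.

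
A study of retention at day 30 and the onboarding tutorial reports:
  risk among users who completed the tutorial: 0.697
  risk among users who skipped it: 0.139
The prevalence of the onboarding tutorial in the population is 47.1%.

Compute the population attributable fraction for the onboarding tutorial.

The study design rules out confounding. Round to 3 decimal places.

Let p₁ = 0.697, p₀ = 0.139.
Overall risk P(Y=1) = π·p₁ + (1−π)·p₀ = 0.471×0.697 + 0.529×0.139 = 0.40182.
Under exogeneity, PAF = [P(Y=1) − p₀] / P(Y=1).
PAF = (0.40182 − 0.139) / 0.40182 ≈ 0.6541

PAF ≈ 0.654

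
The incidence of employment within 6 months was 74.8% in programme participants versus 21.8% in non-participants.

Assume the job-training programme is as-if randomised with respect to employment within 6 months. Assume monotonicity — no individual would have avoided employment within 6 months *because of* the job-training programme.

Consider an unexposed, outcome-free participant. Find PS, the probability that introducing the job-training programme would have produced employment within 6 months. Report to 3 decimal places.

p₁ = 0.748, p₀ = 0.218.
Under exogeneity and monotonicity, PS = (p₁ − p₀) / (1 − p₀).
PS = (0.748 − 0.218) / (1 − 0.218) = 0.53 / 0.782 ≈ 0.6777

PS ≈ 0.678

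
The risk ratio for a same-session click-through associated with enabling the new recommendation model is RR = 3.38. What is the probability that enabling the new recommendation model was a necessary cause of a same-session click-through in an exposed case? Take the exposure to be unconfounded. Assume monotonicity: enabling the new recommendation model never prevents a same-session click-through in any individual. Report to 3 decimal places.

Under exogeneity and monotonicity, PN = (RR − 1) / RR = 1 − 1/RR.
PN = (3.38 − 1) / 3.38 = 2.38 / 3.38 ≈ 0.7041

PN ≈ 0.704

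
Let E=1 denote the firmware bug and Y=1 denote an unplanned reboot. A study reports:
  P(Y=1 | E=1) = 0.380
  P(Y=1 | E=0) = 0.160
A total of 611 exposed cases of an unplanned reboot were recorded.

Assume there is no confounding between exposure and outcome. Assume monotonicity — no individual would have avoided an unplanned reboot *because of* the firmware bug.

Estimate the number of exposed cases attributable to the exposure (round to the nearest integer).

Let p₁ = 0.38, p₀ = 0.16.
PN = (p₁ − p₀)/p₁ = (0.38 − 0.16) / 0.38 ≈ 0.57895.
Attributable cases ≈ PN × (exposed cases) = 0.57895 × 611 ≈ 353.74.

about 354 cases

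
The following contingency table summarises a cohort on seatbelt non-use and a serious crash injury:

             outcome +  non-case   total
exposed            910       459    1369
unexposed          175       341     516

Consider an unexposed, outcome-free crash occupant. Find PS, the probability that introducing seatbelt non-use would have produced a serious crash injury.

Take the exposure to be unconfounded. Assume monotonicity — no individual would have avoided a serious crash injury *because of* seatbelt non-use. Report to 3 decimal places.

PS ≈ 0.493

p₁ = P(outcome | exposed) = 910/1369 = 0.66472
p₀ = P(outcome | unexposed) = 175/516 = 0.33915
Under exogeneity and monotonicity, PS = (p₁ − p₀)/(1 − p₀).
PS = (0.66472 − 0.33915) / 0.66085 ≈ 0.4927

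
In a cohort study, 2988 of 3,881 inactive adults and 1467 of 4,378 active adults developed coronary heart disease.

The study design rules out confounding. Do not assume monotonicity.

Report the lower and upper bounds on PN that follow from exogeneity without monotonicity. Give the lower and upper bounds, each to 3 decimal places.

p₁ = P(outcome | exposed) = 2988/3881 = 0.7699
p₀ = P(outcome | unexposed) = 1467/4378 = 0.33508
Under exogeneity alone the bounds on PN are max{0,(p₁−p₀)/p₁} ≤ PN ≤ min{1,(1−p₀)/p₁}.
  lower = (p₁ − p₀)/p₁ = 0.43482 / 0.7699 ≈ 0.5648
  upper = min{1, (1 − p₀)/p₁} = 0.66492 / 0.7699 ≈ 0.8636

0.565 ≤ PN ≤ 0.864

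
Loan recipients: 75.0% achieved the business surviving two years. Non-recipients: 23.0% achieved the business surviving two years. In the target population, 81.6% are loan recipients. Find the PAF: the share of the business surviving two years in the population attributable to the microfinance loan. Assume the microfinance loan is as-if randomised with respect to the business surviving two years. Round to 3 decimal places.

p₁ = 0.75, p₀ = 0.23.
Overall risk P(Y=1) = π·p₁ + (1−π)·p₀ = 0.816×0.75 + 0.184×0.23 = 0.65432.
Under exogeneity, PAF = [P(Y=1) − p₀] / P(Y=1).
PAF = (0.65432 − 0.23) / 0.65432 ≈ 0.6485

PAF ≈ 0.648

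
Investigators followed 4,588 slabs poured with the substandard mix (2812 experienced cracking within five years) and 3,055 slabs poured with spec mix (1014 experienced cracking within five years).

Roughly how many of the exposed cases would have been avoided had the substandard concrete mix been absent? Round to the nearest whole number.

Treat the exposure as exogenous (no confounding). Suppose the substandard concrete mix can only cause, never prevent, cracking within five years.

p₁ = P(outcome | exposed) = 2812/4588 = 0.6129
p₀ = P(outcome | unexposed) = 1014/3055 = 0.33191
PN = (p₁ − p₀)/p₁ = (0.6129 − 0.33191) / 0.6129 ≈ 0.45845.
Attributable cases ≈ PN × (exposed cases) = 0.45845 × 2812 ≈ 1289.17.

about 1289 cases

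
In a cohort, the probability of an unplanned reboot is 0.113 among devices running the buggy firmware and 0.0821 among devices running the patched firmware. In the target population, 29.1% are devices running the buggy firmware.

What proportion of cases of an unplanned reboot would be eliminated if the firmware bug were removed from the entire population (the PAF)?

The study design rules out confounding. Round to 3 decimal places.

PAF ≈ 0.099

Let p₁ = 0.113, p₀ = 0.0821.
Overall risk P(Y=1) = π·p₁ + (1−π)·p₀ = 0.291×0.113 + 0.709×0.0821 = 0.091092.
Under exogeneity, PAF = [P(Y=1) − p₀] / P(Y=1).
PAF = (0.091092 − 0.0821) / 0.091092 ≈ 0.0987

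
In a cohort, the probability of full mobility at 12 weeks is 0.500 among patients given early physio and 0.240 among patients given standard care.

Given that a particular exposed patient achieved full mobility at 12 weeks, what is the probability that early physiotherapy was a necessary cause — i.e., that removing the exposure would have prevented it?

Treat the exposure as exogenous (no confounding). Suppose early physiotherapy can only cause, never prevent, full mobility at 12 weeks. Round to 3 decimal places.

Let p₁ = 0.5, p₀ = 0.24.
Under exogeneity and monotonicity, PN = (p₁ − p₀) / p₁.
PN = (0.5 − 0.24) / 0.5 = 0.26 / 0.5 ≈ 0.5200

PN ≈ 0.520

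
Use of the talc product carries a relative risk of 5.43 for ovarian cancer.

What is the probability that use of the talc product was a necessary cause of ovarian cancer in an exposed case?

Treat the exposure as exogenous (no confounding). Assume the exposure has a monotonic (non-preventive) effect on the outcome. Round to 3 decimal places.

Under exogeneity and monotonicity, PN = (RR − 1) / RR = 1 − 1/RR.
PN = (5.43 − 1) / 5.43 = 4.43 / 5.43 ≈ 0.8158

PN ≈ 0.816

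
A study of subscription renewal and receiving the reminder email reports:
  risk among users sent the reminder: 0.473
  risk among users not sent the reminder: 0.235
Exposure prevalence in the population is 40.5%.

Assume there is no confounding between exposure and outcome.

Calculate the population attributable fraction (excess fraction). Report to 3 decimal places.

PAF ≈ 0.291

Let p₁ = 0.473, p₀ = 0.235.
Overall risk P(Y=1) = π·p₁ + (1−π)·p₀ = 0.405×0.473 + 0.595×0.235 = 0.33139.
Under exogeneity, PAF = [P(Y=1) − p₀] / P(Y=1).
PAF = (0.33139 − 0.235) / 0.33139 ≈ 0.2909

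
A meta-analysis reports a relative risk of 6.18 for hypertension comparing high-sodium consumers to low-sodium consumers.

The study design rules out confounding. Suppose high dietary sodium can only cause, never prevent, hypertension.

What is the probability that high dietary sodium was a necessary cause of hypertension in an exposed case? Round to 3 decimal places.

PN ≈ 0.838

Under exogeneity and monotonicity, PN = (RR − 1) / RR = 1 − 1/RR.
PN = (6.18 − 1) / 6.18 = 5.18 / 6.18 ≈ 0.8382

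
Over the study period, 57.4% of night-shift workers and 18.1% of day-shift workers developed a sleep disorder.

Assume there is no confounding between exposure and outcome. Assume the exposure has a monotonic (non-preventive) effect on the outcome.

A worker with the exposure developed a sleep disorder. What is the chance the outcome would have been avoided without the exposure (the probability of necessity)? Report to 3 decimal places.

p₁ = 0.574, p₀ = 0.181.
Under exogeneity and monotonicity, PN = (p₁ − p₀) / p₁.
PN = (0.574 − 0.181) / 0.574 = 0.393 / 0.574 ≈ 0.6847

PN ≈ 0.685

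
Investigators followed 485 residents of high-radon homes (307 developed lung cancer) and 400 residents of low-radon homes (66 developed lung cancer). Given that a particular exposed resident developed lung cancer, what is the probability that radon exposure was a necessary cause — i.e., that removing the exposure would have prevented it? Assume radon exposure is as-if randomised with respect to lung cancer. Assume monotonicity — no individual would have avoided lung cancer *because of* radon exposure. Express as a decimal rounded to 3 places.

p₁ = P(outcome | exposed) = 307/485 = 0.63299
p₀ = P(outcome | unexposed) = 66/400 = 0.165
Under exogeneity and monotonicity, PN = (p₁ − p₀) / p₁.
PN = (0.63299 − 0.165) / 0.63299 = 0.46799 / 0.63299 ≈ 0.7393

PN ≈ 0.739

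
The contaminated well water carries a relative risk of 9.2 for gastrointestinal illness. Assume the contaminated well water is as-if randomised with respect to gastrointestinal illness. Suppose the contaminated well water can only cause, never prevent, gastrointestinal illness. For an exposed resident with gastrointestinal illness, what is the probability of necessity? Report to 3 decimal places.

Under exogeneity and monotonicity, PN = (RR − 1) / RR = 1 − 1/RR.
PN = (9.2 − 1) / 9.2 = 8.2 / 9.2 ≈ 0.8913

PN ≈ 0.891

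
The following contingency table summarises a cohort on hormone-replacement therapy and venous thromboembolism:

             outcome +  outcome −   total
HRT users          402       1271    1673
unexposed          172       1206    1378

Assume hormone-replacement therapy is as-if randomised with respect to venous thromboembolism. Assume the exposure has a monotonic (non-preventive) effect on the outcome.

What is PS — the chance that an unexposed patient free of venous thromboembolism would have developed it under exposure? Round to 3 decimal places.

p₁ = P(outcome | exposed) = 402/1673 = 0.24029
p₀ = P(outcome | unexposed) = 172/1378 = 0.12482
Under exogeneity and monotonicity, PS = (p₁ − p₀) / (1 − p₀).
PS = (0.24029 − 0.12482) / (1 − 0.12482) = 0.11547 / 0.87518 ≈ 0.1319

PS ≈ 0.132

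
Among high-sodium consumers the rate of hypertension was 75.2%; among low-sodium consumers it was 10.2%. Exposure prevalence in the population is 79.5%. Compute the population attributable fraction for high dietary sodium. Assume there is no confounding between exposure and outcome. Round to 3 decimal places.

p₁ = 0.752, p₀ = 0.102.
Overall risk P(Y=1) = π·p₁ + (1−π)·p₀ = 0.795×0.752 + 0.205×0.102 = 0.61875.
Under exogeneity, PAF = [P(Y=1) − p₀] / P(Y=1).
PAF = (0.61875 − 0.102) / 0.61875 ≈ 0.8352

PAF ≈ 0.835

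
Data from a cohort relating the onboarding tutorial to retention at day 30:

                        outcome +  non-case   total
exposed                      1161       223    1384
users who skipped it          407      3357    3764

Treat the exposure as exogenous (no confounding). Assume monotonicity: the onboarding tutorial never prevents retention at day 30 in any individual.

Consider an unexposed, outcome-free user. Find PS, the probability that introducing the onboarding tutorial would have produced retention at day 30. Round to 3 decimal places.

p₁ = P(outcome | exposed) = 1161/1384 = 0.83887
p₀ = P(outcome | unexposed) = 407/3764 = 0.10813
Under exogeneity and monotonicity, PS = (p₁ − p₀)/(1 − p₀).
PS = (0.83887 − 0.10813) / 0.89187 ≈ 0.8193

PS ≈ 0.819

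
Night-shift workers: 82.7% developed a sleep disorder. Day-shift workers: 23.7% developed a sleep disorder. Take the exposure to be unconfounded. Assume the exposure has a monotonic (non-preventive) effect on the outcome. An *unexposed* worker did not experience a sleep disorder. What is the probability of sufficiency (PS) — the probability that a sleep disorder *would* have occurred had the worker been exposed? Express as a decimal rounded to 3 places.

PS ≈ 0.773

p₁ = 0.827, p₀ = 0.237.
Under exogeneity and monotonicity, PS = (p₁ − p₀) / (1 − p₀).
PS = (0.827 − 0.237) / (1 − 0.237) = 0.59 / 0.763 ≈ 0.7733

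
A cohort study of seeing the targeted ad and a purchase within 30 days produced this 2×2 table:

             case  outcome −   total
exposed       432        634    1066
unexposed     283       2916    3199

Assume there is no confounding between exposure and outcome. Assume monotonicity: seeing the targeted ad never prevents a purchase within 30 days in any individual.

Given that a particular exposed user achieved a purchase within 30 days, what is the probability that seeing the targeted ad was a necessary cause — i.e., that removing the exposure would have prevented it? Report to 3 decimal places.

p₁ = P(outcome | exposed) = 432/1066 = 0.40525
p₀ = P(outcome | unexposed) = 283/3199 = 0.088465
Under exogeneity and monotonicity, PN = (p₁ − p₀)/p₁.
PN = (0.40525 − 0.088465) / 0.40525 ≈ 0.7817

PN ≈ 0.782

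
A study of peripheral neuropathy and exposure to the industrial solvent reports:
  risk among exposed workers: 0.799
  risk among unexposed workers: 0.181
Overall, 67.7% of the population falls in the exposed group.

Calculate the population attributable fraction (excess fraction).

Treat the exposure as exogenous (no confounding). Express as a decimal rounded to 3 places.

Let p₁ = 0.799, p₀ = 0.181.
Overall risk P(Y=1) = π·p₁ + (1−π)·p₀ = 0.677×0.799 + 0.323×0.181 = 0.59939.
Under exogeneity, PAF = [P(Y=1) − p₀] / P(Y=1).
PAF = (0.59939 − 0.181) / 0.59939 ≈ 0.6980

PAF ≈ 0.698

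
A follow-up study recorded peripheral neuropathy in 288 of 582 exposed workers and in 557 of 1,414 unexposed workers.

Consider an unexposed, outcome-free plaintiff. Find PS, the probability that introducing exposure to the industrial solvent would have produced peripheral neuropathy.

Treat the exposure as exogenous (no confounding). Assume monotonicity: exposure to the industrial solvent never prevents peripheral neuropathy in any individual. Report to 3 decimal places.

PS ≈ 0.167

p₁ = P(outcome | exposed) = 288/582 = 0.49485
p₀ = P(outcome | unexposed) = 557/1414 = 0.39392
Under exogeneity and monotonicity, PS = (p₁ − p₀) / (1 − p₀).
PS = (0.49485 − 0.39392) / (1 − 0.39392) = 0.10093 / 0.60608 ≈ 0.1665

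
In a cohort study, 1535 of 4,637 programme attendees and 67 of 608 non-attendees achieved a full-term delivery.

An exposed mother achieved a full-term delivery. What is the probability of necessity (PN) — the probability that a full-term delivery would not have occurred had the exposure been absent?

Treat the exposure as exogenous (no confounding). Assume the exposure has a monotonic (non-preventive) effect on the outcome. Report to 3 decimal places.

p₁ = P(outcome | exposed) = 1535/4637 = 0.33103
p₀ = P(outcome | unexposed) = 67/608 = 0.1102
Under exogeneity and monotonicity, PN = (p₁ − p₀) / p₁.
PN = (0.33103 − 0.1102) / 0.33103 = 0.22084 / 0.33103 ≈ 0.6671

PN ≈ 0.667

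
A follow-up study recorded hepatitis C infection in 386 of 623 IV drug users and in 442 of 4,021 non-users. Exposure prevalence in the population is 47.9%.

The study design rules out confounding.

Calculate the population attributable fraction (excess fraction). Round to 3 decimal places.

PAF ≈ 0.690

p₁ = P(outcome | exposed) = 386/623 = 0.61958
p₀ = P(outcome | unexposed) = 442/4021 = 0.10992
Overall risk P(Y=1) = π·p₁ + (1−π)·p₀ = 0.479×0.61958 + 0.521×0.10992 = 0.35405.
Under exogeneity, PAF = [P(Y=1) − p₀] / P(Y=1).
PAF = (0.35405 − 0.10992) / 0.35405 ≈ 0.6895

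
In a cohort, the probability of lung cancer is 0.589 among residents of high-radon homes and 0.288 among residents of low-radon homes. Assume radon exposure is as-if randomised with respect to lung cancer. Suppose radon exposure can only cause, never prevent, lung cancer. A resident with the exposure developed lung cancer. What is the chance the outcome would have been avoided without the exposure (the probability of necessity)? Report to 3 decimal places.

PN ≈ 0.511

Let p₁ = 0.589, p₀ = 0.288.
Under exogeneity and monotonicity, PN = (p₁ − p₀) / p₁.
PN = (0.589 − 0.288) / 0.589 = 0.301 / 0.589 ≈ 0.5110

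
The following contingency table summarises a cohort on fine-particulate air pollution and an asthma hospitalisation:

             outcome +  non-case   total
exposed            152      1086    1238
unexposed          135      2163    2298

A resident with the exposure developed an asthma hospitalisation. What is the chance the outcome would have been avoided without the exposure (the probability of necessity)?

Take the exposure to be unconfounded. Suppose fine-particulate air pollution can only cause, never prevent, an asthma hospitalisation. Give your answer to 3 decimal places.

p₁ = P(outcome | exposed) = 152/1238 = 0.12278
p₀ = P(outcome | unexposed) = 135/2298 = 0.058747
Under exogeneity and monotonicity, PN = (p₁ − p₀) / p₁.
PN = (0.12278 − 0.058747) / 0.12278 = 0.064032 / 0.12278 ≈ 0.5215

PN ≈ 0.522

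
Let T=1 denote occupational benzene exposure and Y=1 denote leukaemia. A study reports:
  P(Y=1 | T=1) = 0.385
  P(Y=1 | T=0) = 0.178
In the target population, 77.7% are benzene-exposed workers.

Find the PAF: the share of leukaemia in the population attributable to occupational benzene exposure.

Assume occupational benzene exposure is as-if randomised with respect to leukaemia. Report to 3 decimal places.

PAF ≈ 0.475

Let p₁ = 0.385, p₀ = 0.178.
Overall risk P(Y=1) = π·p₁ + (1−π)·p₀ = 0.777×0.385 + 0.223×0.178 = 0.33884.
Under exogeneity, PAF = [P(Y=1) − p₀] / P(Y=1).
PAF = (0.33884 − 0.178) / 0.33884 ≈ 0.4747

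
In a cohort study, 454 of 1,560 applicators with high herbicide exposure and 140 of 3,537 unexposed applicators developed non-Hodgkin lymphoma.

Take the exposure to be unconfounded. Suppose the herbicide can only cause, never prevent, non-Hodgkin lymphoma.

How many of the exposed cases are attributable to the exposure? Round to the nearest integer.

about 392 cases

p₁ = P(outcome | exposed) = 454/1560 = 0.29103
p₀ = P(outcome | unexposed) = 140/3537 = 0.039582
PN = (p₁ − p₀)/p₁ = (0.29103 − 0.039582) / 0.29103 ≈ 0.86399.
Attributable cases ≈ PN × (exposed cases) = 0.86399 × 454 ≈ 392.25.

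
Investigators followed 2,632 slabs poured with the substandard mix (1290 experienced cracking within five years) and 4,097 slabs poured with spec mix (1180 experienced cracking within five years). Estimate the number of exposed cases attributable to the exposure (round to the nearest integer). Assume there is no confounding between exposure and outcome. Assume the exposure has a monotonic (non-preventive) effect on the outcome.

about 532 cases

p₁ = P(outcome | exposed) = 1290/2632 = 0.49012
p₀ = P(outcome | unexposed) = 1180/4097 = 0.28802
PN = (p₁ − p₀)/p₁ = (0.49012 − 0.28802) / 0.49012 ≈ 0.41236.
Attributable cases ≈ PN × (exposed cases) = 0.41236 × 1290 ≈ 531.94.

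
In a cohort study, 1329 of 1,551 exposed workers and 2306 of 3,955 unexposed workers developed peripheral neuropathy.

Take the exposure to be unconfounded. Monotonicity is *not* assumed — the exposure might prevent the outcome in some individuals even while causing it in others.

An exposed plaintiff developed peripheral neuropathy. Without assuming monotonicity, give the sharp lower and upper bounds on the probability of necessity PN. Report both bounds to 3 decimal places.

0.320 ≤ PN ≤ 0.487

p₁ = P(outcome | exposed) = 1329/1551 = 0.85687
p₀ = P(outcome | unexposed) = 2306/3955 = 0.58306
Under exogeneity alone the bounds on PN are max{0,(p₁−p₀)/p₁} ≤ PN ≤ min{1,(1−p₀)/p₁}.
  lower = (p₁ − p₀)/p₁ = 0.27381 / 0.85687 ≈ 0.3195
  upper = min{1, (1 − p₀)/p₁} = 0.41694 / 0.85687 ≈ 0.4866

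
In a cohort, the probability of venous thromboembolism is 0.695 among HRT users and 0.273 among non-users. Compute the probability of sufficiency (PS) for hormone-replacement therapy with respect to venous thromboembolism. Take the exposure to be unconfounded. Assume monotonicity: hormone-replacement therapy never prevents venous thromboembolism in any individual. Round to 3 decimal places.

PS ≈ 0.580

Let p₁ = 0.695, p₀ = 0.273.
Under exogeneity and monotonicity, PS = (p₁ − p₀) / (1 − p₀).
PS = (0.695 − 0.273) / (1 − 0.273) = 0.422 / 0.727 ≈ 0.5805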